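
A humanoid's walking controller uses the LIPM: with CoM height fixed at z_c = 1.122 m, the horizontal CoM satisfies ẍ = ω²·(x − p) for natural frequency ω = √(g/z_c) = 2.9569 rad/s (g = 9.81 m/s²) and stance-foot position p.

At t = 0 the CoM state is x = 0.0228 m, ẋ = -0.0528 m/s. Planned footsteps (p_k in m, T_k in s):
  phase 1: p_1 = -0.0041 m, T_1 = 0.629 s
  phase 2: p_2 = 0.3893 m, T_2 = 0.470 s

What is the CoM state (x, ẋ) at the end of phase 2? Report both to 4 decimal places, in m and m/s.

phase 1: p=-0.0041, T=0.629, ωT=1.859890, cosh=3.289360, sinh=3.133671; start (x,ẋ)=(0.022800, -0.052800) → end (x,ẋ)=(0.028427, 0.075576)
phase 2: p=0.3893, T=0.470, ωT=1.389743, cosh=2.131479, sinh=1.882340; start (x,ẋ)=(0.028427, 0.075576) → end (x,ẋ)=(-0.331782, -1.847489)

x = -0.3318, ẋ = -1.8475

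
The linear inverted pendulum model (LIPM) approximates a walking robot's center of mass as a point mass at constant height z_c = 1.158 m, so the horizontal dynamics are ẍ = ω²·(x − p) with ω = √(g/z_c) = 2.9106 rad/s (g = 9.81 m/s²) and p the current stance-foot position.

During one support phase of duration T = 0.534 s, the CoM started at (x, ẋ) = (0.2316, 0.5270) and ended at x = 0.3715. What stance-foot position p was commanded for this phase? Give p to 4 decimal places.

p = 0.4146

ωT = 2.9106·0.534 = 1.554260; cosh(ωT) = 2.471466, sinh(ωT) = 2.260120
x(T) = p + (x₀−p)·cosh(ωT) + (ẋ₀/ω)·sinh(ωT) ⇒ p·(1 − cosh) = x(T) − x₀·cosh − (ẋ₀/ω)·sinh
numerator   = 0.3715 − (0.2316)·2.471466 − (0.5270/2.9106)·2.260120 = -0.610114
denominator = 1 − 2.471466 = -1.471466
p = -0.610114 / -1.471466 = 0.4146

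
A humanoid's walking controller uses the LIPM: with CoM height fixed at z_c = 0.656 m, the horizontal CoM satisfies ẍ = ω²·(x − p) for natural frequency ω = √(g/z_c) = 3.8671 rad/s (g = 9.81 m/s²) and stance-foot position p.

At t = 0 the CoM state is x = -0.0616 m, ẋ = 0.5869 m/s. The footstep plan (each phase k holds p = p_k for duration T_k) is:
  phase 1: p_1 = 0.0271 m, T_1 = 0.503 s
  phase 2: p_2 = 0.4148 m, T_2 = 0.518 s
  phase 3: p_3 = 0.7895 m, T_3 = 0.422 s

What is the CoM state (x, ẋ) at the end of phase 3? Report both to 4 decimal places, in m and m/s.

x = 0.8020, ẋ = 0.3748

phase 1: p=0.0271, T=0.503, ωT=1.945151, cosh=3.568828, sinh=3.425862; start (x,ẋ)=(-0.061600, 0.586900) → end (x,ẋ)=(0.230479, 0.919434)
phase 2: p=0.4148, T=0.518, ωT=2.003158, cosh=3.773667, sinh=3.638759; start (x,ẋ)=(0.230479, 0.919434) → end (x,ẋ)=(0.584380, 0.875981)
phase 3: p=0.7895, T=0.422, ωT=1.631916, cosh=2.654609, sinh=2.459055; start (x,ẋ)=(0.584380, 0.875981) → end (x,ẋ)=(0.802014, 0.374814)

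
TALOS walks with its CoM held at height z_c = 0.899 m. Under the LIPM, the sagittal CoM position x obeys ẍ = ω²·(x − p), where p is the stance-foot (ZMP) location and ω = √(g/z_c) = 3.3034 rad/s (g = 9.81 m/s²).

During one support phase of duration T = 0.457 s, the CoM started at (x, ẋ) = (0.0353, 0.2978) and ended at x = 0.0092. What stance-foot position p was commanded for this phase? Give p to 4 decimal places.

ωT = 3.3034·0.457 = 1.509654; cosh(ωT) = 2.373075, sinh(ωT) = 2.152089
x(T) = p + (x₀−p)·cosh(ωT) + (ẋ₀/ω)·sinh(ωT) ⇒ p·(1 − cosh) = x(T) − x₀·cosh − (ẋ₀/ω)·sinh
numerator   = 0.0092 − (0.0353)·2.373075 − (0.2978/3.3034)·2.152089 = -0.268579
denominator = 1 − 2.373075 = -1.373075
p = -0.268579 / -1.373075 = 0.1956

p = 0.1956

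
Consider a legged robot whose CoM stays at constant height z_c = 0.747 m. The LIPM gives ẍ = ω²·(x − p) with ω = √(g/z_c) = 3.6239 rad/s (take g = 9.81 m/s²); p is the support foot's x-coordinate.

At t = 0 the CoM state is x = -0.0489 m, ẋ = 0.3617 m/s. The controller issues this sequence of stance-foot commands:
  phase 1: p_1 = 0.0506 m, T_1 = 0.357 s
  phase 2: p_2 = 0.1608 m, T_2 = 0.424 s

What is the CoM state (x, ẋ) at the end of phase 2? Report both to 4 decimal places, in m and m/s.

phase 1: p=0.0506, T=0.357, ωT=1.293732, cosh=1.960308, sinh=1.686063; start (x,ẋ)=(-0.048900, 0.361700) → end (x,ẋ)=(0.023835, 0.101086)
phase 2: p=0.1608, T=0.424, ωT=1.536534, cosh=2.431787, sinh=2.216662; start (x,ẋ)=(0.023835, 0.101086) → end (x,ẋ)=(-0.110438, -0.854418)

x = -0.1104, ẋ = -0.8544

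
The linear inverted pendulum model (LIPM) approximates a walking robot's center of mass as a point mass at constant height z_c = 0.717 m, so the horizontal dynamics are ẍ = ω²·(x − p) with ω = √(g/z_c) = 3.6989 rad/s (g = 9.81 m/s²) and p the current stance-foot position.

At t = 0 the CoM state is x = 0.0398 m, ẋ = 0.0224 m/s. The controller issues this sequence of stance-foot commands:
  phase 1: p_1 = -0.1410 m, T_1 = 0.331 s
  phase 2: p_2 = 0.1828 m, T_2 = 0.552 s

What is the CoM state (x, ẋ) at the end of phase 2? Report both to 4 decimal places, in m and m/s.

phase 1: p=-0.1410, T=0.331, ωT=1.224336, cosh=1.847929, sinh=1.553977; start (x,ẋ)=(0.039800, 0.022400) → end (x,ẋ)=(0.202516, 1.080633)
phase 2: p=0.1828, T=0.552, ωT=2.041793, cosh=3.917103, sinh=3.787307; start (x,ẋ)=(0.202516, 1.080633) → end (x,ẋ)=(1.366492, 4.509153)

x = 1.3665, ẋ = 4.5092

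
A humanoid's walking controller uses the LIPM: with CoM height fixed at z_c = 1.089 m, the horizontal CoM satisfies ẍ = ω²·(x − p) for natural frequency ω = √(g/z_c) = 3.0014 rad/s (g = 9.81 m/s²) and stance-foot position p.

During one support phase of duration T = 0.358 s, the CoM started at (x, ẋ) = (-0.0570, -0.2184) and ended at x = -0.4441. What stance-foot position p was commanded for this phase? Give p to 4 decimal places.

ωT = 3.0014·0.358 = 1.074501; cosh(ωT) = 1.635000, sinh(ωT) = 1.293532
x(T) = p + (x₀−p)·cosh(ωT) + (ẋ₀/ω)·sinh(ωT) ⇒ p·(1 − cosh) = x(T) − x₀·cosh − (ẋ₀/ω)·sinh
numerator   = -0.4441 − (-0.0570)·1.635000 − (-0.2184/3.0014)·1.293532 = -0.256780
denominator = 1 − 1.635000 = -0.635000
p = -0.256780 / -0.635000 = 0.4044

p = 0.4044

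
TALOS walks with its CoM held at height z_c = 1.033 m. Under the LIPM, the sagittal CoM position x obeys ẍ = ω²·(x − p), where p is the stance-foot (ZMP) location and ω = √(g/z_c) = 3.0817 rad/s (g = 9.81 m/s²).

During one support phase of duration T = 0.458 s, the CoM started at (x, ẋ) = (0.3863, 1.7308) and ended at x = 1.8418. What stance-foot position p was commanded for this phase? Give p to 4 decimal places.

ωT = 3.0817·0.458 = 1.411419; cosh(ωT) = 2.172784, sinh(ωT) = 1.928986
x(T) = p + (x₀−p)·cosh(ωT) + (ẋ₀/ω)·sinh(ωT) ⇒ p·(1 − cosh) = x(T) − x₀·cosh − (ẋ₀/ω)·sinh
numerator   = 1.8418 − (0.3863)·2.172784 − (1.7308/3.0817)·1.928986 = -0.080939
denominator = 1 − 2.172784 = -1.172784
p = -0.080939 / -1.172784 = 0.0690

p = 0.0690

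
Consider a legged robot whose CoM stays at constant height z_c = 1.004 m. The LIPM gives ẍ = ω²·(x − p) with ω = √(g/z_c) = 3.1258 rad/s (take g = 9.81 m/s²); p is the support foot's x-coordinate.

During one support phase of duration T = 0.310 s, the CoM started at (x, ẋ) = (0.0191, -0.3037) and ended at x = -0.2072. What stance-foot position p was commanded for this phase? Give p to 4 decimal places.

p = 0.2491

ωT = 3.1258·0.310 = 0.968998; cosh(ωT) = 1.507383, sinh(ωT) = 1.127920
x(T) = p + (x₀−p)·cosh(ωT) + (ẋ₀/ω)·sinh(ωT) ⇒ p·(1 − cosh) = x(T) − x₀·cosh − (ẋ₀/ω)·sinh
numerator   = -0.2072 − (0.0191)·1.507383 − (-0.3037/3.1258)·1.127920 = -0.126403
denominator = 1 − 1.507383 = -0.507383
p = -0.126403 / -0.507383 = 0.2491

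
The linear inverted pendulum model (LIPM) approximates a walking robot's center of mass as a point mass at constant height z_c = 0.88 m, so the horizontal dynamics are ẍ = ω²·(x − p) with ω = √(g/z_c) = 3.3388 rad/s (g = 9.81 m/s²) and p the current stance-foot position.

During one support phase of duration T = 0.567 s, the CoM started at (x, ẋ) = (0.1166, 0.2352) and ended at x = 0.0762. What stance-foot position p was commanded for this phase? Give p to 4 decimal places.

ωT = 3.3388·0.567 = 1.893100; cosh(ωT) = 3.395261, sinh(ωT) = 3.244657
x(T) = p + (x₀−p)·cosh(ωT) + (ẋ₀/ω)·sinh(ωT) ⇒ p·(1 − cosh) = x(T) − x₀·cosh − (ẋ₀/ω)·sinh
numerator   = 0.0762 − (0.1166)·3.395261 − (0.2352/3.3388)·3.244657 = -0.548256
denominator = 1 − 3.395261 = -2.395261
p = -0.548256 / -2.395261 = 0.2289

p = 0.2289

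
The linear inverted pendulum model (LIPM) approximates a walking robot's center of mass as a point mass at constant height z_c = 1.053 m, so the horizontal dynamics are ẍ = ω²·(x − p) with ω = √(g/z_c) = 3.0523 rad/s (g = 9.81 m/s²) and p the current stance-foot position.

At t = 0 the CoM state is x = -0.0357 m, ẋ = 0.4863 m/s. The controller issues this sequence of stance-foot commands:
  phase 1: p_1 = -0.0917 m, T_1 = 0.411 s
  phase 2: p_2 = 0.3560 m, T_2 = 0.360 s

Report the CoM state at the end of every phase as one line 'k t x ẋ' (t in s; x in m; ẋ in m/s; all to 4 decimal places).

phase 1: p=-0.0917, T=0.411, ωT=1.254495, cosh=1.895644, sinh=1.610424; start (x,ẋ)=(-0.035700, 0.486300) → end (x,ẋ)=(0.271033, 1.197120)
phase 2: p=0.3560, T=0.360, ωT=1.098828, cosh=1.666954, sinh=1.333693; start (x,ẋ)=(0.271033, 1.197120) → end (x,ẋ)=(0.737441, 1.649657)

1 0.4110 0.2710 1.1971
2 0.7710 0.7374 1.6497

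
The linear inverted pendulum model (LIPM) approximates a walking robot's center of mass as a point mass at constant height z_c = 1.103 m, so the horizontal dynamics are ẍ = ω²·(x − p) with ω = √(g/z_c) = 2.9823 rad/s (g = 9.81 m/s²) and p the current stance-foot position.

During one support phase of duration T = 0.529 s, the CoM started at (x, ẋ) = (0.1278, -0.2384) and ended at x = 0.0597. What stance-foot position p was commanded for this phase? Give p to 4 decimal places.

p = 0.0509

ωT = 2.9823·0.529 = 1.577637; cosh(ωT) = 2.524979, sinh(ωT) = 2.318517
x(T) = p + (x₀−p)·cosh(ωT) + (ẋ₀/ω)·sinh(ωT) ⇒ p·(1 − cosh) = x(T) − x₀·cosh − (ẋ₀/ω)·sinh
numerator   = 0.0597 − (0.1278)·2.524979 − (-0.2384/2.9823)·2.318517 = -0.077654
denominator = 1 − 2.524979 = -1.524979
p = -0.077654 / -1.524979 = 0.0509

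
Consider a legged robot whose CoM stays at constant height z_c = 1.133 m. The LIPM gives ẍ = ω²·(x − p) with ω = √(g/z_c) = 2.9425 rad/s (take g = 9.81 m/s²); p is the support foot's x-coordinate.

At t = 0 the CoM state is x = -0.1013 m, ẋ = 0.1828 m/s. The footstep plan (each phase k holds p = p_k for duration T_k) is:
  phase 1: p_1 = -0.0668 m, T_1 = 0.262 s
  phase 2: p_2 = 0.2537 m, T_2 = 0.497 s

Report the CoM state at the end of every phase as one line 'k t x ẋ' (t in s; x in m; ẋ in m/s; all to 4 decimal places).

phase 1: p=-0.0668, T=0.262, ωT=0.770935, cosh=1.312183, sinh=0.849603; start (x,ẋ)=(-0.101300, 0.182800) → end (x,ẋ)=(-0.059290, 0.153619)
phase 2: p=0.2537, T=0.497, ωT=1.462422, cosh=2.274039, sinh=2.042364; start (x,ẋ)=(-0.059290, 0.153619) → end (x,ẋ)=(-0.351425, -1.531625)

1 0.2620 -0.0593 0.1536
2 0.7590 -0.3514 -1.5316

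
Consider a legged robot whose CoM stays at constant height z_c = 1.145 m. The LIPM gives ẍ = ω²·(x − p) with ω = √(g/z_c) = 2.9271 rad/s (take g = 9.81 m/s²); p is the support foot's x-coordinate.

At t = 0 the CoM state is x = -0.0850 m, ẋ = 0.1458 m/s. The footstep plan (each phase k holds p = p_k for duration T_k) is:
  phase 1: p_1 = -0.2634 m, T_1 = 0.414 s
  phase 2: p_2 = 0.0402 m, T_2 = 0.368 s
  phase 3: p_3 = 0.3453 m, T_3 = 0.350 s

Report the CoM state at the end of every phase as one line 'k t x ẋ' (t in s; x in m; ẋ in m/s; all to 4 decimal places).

phase 1: p=-0.2634, T=0.414, ωT=1.211819, cosh=1.828623, sinh=1.530968; start (x,ẋ)=(-0.085000, 0.145800) → end (x,ẋ)=(0.139085, 1.066077)
phase 2: p=0.0402, T=0.368, ωT=1.077173, cosh=1.638462, sinh=1.297905; start (x,ẋ)=(0.139085, 1.066077) → end (x,ẋ)=(0.674927, 2.122397)
phase 3: p=0.3453, T=0.350, ωT=1.024485, cosh=1.572321, sinh=1.213340; start (x,ẋ)=(0.674927, 2.122397) → end (x,ẋ)=(1.743355, 4.507783)

1 0.4140 0.1391 1.0661
2 0.7820 0.6749 2.1224
3 1.1320 1.7434 4.5078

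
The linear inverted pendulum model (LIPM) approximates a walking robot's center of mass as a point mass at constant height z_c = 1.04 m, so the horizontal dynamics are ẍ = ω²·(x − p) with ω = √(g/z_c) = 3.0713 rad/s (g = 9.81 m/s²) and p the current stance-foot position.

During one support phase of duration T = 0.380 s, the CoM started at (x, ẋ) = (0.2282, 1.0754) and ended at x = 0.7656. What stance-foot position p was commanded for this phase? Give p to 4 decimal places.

p = 0.1896

ωT = 3.0713·0.380 = 1.167094; cosh(ωT) = 1.761957, sinh(ωT) = 1.450686
x(T) = p + (x₀−p)·cosh(ωT) + (ẋ₀/ω)·sinh(ωT) ⇒ p·(1 − cosh) = x(T) − x₀·cosh − (ẋ₀/ω)·sinh
numerator   = 0.7656 − (0.2282)·1.761957 − (1.0754/3.0713)·1.450686 = -0.144429
denominator = 1 − 1.761957 = -0.761957
p = -0.144429 / -0.761957 = 0.1896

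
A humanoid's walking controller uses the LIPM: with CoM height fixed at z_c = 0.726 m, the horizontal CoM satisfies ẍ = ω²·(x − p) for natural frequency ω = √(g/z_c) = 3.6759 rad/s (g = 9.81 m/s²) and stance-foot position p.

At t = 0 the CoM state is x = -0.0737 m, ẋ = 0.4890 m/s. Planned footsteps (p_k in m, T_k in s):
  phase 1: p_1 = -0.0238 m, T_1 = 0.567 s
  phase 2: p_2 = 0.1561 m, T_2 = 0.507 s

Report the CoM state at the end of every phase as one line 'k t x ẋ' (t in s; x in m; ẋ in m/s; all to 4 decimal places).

phase 1: p=-0.0238, T=0.567, ωT=2.084235, cosh=4.081422, sinh=3.957020; start (x,ẋ)=(-0.073700, 0.489000) → end (x,ẋ)=(0.298934, 1.269990)
phase 2: p=0.1561, T=0.507, ωT=1.863681, cosh=3.301264, sinh=3.146164; start (x,ẋ)=(0.298934, 1.269990) → end (x,ẋ)=(1.714603, 5.844444)

1 0.5670 0.2989 1.2700
2 1.0740 1.7146 5.8444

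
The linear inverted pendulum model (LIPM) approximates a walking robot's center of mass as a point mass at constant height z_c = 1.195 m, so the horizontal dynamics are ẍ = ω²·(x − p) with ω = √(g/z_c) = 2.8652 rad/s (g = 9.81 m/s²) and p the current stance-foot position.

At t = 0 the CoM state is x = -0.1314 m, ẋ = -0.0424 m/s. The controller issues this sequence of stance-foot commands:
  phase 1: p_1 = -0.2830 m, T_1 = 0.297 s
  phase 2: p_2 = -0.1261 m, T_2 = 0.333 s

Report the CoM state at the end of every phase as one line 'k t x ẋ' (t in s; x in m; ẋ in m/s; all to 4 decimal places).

phase 1: p=-0.2830, T=0.297, ωT=0.850964, cosh=1.384454, sinh=0.957451; start (x,ẋ)=(-0.131400, -0.042400) → end (x,ẋ)=(-0.087285, 0.357182)
phase 2: p=-0.1261, T=0.333, ωT=0.954112, cosh=1.490759, sinh=1.105604; start (x,ẋ)=(-0.087285, 0.357182) → end (x,ẋ)=(0.069590, 0.655427)

1 0.2970 -0.0873 0.3572
2 0.6300 0.0696 0.6554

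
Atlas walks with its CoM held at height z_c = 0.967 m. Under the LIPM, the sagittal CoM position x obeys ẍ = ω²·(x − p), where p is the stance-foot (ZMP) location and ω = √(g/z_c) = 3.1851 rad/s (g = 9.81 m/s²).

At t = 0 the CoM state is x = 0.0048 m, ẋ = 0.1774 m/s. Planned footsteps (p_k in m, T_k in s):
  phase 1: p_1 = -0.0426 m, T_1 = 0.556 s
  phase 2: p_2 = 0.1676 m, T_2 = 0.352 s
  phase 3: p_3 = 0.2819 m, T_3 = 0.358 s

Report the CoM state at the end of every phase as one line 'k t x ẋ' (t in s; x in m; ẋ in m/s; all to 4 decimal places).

1 0.5560 0.2596 0.9670
2 0.9080 0.7401 2.0431
3 1.2660 1.9722 5.5704

phase 1: p=-0.0426, T=0.556, ωT=1.770916, cosh=3.023204, sinh=2.853027; start (x,ẋ)=(0.004800, 0.177400) → end (x,ẋ)=(0.259604, 0.967049)
phase 2: p=0.1676, T=0.352, ωT=1.121155, cosh=1.697150, sinh=1.371247; start (x,ẋ)=(0.259604, 0.967049) → end (x,ẋ)=(0.740078, 2.043061)
phase 3: p=0.2819, T=0.358, ωT=1.140266, cosh=1.723667, sinh=1.403933; start (x,ẋ)=(0.740078, 2.043061) → end (x,ẋ)=(1.972190, 5.570378)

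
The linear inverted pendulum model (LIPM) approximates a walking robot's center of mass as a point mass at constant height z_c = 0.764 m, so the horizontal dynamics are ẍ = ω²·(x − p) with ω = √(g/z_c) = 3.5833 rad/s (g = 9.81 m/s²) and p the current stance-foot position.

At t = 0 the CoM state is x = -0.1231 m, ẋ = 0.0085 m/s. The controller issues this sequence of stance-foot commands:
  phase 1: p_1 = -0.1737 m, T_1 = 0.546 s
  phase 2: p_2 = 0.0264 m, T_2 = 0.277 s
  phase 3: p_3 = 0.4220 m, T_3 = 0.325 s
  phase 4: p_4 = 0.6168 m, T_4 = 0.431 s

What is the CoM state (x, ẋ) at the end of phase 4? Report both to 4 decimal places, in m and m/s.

x = 0.6918, ẋ = 0.5293

phase 1: p=-0.1737, T=0.546, ωT=1.956482, cosh=3.607874, sinh=3.466520; start (x,ẋ)=(-0.123100, 0.008500) → end (x,ẋ)=(0.017081, 0.659199)
phase 2: p=0.0264, T=0.277, ωT=0.992574, cosh=1.534396, sinh=1.163775; start (x,ẋ)=(0.017081, 0.659199) → end (x,ẋ)=(0.226194, 0.972612)
phase 3: p=0.4220, T=0.325, ωT=1.164573, cosh=1.758304, sinh=1.446248; start (x,ẋ)=(0.226194, 0.972612) → end (x,ẋ)=(0.470268, 0.695418)
phase 4: p=0.6168, T=0.431, ωT=1.544402, cosh=2.449305, sinh=2.235866; start (x,ẋ)=(0.470268, 0.695418) → end (x,ẋ)=(0.691818, 0.529311)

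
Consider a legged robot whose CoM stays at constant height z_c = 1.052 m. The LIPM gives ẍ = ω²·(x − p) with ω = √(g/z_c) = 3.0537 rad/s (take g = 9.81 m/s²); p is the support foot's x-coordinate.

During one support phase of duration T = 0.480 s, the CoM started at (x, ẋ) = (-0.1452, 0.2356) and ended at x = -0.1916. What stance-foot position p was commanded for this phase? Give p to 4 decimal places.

p = 0.0145

ωT = 3.0537·0.480 = 1.465776; cosh(ωT) = 2.280901, sinh(ωT) = 2.050002
x(T) = p + (x₀−p)·cosh(ωT) + (ẋ₀/ω)·sinh(ωT) ⇒ p·(1 − cosh) = x(T) − x₀·cosh − (ẋ₀/ω)·sinh
numerator   = -0.1916 − (-0.1452)·2.280901 − (0.2356/3.0537)·2.050002 = -0.018576
denominator = 1 − 2.280901 = -1.280901
p = -0.018576 / -1.280901 = 0.0145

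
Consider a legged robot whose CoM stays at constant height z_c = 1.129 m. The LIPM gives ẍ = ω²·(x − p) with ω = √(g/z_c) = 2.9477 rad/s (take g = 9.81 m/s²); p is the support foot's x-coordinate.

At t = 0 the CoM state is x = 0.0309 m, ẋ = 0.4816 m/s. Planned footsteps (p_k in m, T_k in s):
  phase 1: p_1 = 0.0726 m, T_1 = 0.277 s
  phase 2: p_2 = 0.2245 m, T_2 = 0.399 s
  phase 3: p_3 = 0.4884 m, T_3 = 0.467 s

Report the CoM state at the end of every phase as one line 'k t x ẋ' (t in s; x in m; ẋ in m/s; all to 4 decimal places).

1 0.2770 0.1649 0.5394
2 0.6760 0.3871 0.6999
3 1.1430 0.7154 0.9212

phase 1: p=0.0726, T=0.277, ωT=0.816513, cosh=1.352283, sinh=0.910313; start (x,ẋ)=(0.030900, 0.481600) → end (x,ẋ)=(0.164938, 0.539365)
phase 2: p=0.2245, T=0.399, ωT=1.176132, cosh=1.775141, sinh=1.466671; start (x,ẋ)=(0.164938, 0.539365) → end (x,ẋ)=(0.387138, 0.699944)
phase 3: p=0.4884, T=0.467, ωT=1.376576, cosh=2.106878, sinh=1.854436; start (x,ẋ)=(0.387138, 0.699944) → end (x,ẋ)=(0.715398, 0.921168)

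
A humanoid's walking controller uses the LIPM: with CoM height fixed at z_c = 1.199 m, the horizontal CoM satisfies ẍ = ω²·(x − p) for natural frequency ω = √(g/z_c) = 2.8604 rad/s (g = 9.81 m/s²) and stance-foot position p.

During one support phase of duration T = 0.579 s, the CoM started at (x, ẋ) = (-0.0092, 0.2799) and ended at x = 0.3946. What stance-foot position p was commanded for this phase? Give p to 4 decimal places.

ωT = 2.8604·0.579 = 1.656172; cosh(ωT) = 2.715041, sinh(ωT) = 2.524173
x(T) = p + (x₀−p)·cosh(ωT) + (ẋ₀/ω)·sinh(ωT) ⇒ p·(1 − cosh) = x(T) − x₀·cosh − (ẋ₀/ω)·sinh
numerator   = 0.3946 − (-0.0092)·2.715041 − (0.2799/2.8604)·2.524173 = 0.172579
denominator = 1 − 2.715041 = -1.715041
p = 0.172579 / -1.715041 = -0.1006

p = -0.1006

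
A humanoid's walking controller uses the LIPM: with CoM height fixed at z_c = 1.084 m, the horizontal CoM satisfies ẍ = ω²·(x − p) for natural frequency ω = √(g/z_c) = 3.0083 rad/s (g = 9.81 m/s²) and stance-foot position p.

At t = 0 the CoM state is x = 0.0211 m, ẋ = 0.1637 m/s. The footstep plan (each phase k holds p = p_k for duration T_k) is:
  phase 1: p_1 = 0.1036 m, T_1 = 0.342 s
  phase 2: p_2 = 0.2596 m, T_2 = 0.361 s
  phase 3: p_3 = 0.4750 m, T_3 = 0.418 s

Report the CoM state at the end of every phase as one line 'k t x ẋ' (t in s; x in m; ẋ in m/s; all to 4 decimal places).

1 0.3420 0.0398 -0.0446
2 0.7030 -0.1224 -0.9412
3 1.1210 -1.1660 -4.6932

phase 1: p=0.1036, T=0.342, ωT=1.028839, cosh=1.577618, sinh=1.220196; start (x,ẋ)=(0.021100, 0.163700) → end (x,ẋ)=(0.039845, -0.044578)
phase 2: p=0.2596, T=0.361, ωT=1.085996, cosh=1.649978, sinh=1.312412; start (x,ẋ)=(0.039845, -0.044578) → end (x,ẋ)=(-0.122439, -0.941175)
phase 3: p=0.4750, T=0.418, ωT=1.257469, cosh=1.900442, sinh=1.616069; start (x,ẋ)=(-0.122439, -0.941175) → end (x,ẋ)=(-1.166000, -4.693169)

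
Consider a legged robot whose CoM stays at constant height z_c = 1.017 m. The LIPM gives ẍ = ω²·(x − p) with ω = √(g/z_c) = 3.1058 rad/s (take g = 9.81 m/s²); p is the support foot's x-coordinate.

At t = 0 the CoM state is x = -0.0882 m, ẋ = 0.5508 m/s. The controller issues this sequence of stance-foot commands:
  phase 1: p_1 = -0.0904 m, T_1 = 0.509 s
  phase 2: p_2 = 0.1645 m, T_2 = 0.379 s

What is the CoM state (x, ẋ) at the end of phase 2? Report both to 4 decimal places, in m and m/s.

phase 1: p=-0.0904, T=0.509, ωT=1.580852, cosh=2.532447, sinh=2.326648; start (x,ẋ)=(-0.088200, 0.550800) → end (x,ẋ)=(0.327792, 1.410769)
phase 2: p=0.1645, T=0.379, ωT=1.177098, cosh=1.776558, sinh=1.468386; start (x,ẋ)=(0.327792, 1.410769) → end (x,ẋ)=(1.121593, 3.251010)

x = 1.1216, ẋ = 3.2510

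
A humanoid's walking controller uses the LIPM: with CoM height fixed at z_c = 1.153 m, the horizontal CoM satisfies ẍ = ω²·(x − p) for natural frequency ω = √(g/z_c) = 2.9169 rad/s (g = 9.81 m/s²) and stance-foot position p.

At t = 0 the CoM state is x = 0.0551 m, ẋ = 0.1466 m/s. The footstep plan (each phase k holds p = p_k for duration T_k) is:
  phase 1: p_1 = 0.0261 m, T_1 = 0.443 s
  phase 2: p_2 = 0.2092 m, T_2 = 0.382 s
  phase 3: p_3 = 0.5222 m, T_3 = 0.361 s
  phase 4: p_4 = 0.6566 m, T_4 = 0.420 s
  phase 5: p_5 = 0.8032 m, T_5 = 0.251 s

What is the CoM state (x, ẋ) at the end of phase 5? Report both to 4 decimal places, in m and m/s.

phase 1: p=0.0261, T=0.443, ωT=1.292187, cosh=1.957704, sinh=1.683035; start (x,ẋ)=(0.055100, 0.146600) → end (x,ẋ)=(0.167461, 0.429368)
phase 2: p=0.2092, T=0.382, ωT=1.114256, cosh=1.687729, sinh=1.359570; start (x,ẋ)=(0.167461, 0.429368) → end (x,ẋ)=(0.338884, 0.559130)
phase 3: p=0.5222, T=0.361, ωT=1.053001, cosh=1.607564, sinh=1.258675; start (x,ẋ)=(0.338884, 0.559130) → end (x,ẋ)=(0.468779, 0.225806)
phase 4: p=0.6566, T=0.420, ωT=1.225098, cosh=1.849114, sinh=1.555385; start (x,ẋ)=(0.468779, 0.225806) → end (x,ẋ)=(0.429704, -0.434586)
phase 5: p=0.8032, T=0.251, ωT=0.732142, cosh=1.280204, sinh=0.799326; start (x,ẋ)=(0.429704, -0.434586) → end (x,ẋ)=(0.205958, -1.427184)

x = 0.2060, ẋ = -1.4272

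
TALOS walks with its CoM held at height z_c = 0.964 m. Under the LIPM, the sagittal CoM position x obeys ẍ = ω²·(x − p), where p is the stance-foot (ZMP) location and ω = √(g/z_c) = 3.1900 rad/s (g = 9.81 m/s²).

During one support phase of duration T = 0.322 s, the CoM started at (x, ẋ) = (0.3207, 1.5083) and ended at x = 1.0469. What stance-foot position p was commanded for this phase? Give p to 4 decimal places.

p = 0.0592

ωT = 3.1900·0.322 = 1.027180; cosh(ωT) = 1.575597, sinh(ωT) = 1.217581
x(T) = p + (x₀−p)·cosh(ωT) + (ẋ₀/ω)·sinh(ωT) ⇒ p·(1 − cosh) = x(T) − x₀·cosh − (ẋ₀/ω)·sinh
numerator   = 1.0469 − (0.3207)·1.575597 − (1.5083/3.1900)·1.217581 = -0.034092
denominator = 1 − 1.575597 = -0.575597
p = -0.034092 / -0.575597 = 0.0592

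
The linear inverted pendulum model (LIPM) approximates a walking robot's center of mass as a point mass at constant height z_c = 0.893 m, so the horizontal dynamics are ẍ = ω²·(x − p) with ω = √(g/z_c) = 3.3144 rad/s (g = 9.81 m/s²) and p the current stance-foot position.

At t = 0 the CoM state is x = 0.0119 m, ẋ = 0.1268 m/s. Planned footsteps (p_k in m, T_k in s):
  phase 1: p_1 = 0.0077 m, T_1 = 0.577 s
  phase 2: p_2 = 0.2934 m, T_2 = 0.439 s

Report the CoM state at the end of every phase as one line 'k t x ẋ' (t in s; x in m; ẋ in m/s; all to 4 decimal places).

1 0.5770 0.1489 0.4846
2 1.0160 0.2631 0.1246

phase 1: p=0.0077, T=0.577, ωT=1.912409, cosh=3.458550, sinh=3.310826; start (x,ẋ)=(0.011900, 0.126800) → end (x,ẋ)=(0.148889, 0.484632)
phase 2: p=0.2934, T=0.439, ωT=1.455022, cosh=2.258986, sinh=2.025590; start (x,ẋ)=(0.148889, 0.484632) → end (x,ẋ)=(0.263134, 0.124587)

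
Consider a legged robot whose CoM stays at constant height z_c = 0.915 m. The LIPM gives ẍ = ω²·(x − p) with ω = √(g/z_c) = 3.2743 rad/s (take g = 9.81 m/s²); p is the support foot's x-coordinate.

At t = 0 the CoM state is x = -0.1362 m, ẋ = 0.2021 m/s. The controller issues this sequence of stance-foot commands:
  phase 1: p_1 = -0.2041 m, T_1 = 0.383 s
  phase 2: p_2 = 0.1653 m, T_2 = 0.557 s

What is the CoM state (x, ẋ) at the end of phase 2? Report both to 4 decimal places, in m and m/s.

phase 1: p=-0.2041, T=0.383, ωT=1.254057, cosh=1.894938, sinh=1.609593; start (x,ẋ)=(-0.136200, 0.202100) → end (x,ẋ)=(0.023915, 0.740820)
phase 2: p=0.1653, T=0.557, ωT=1.823785, cosh=3.178339, sinh=3.016925; start (x,ẋ)=(0.023915, 0.740820) → end (x,ẋ)=(0.398520, 0.957935)

x = 0.3985, ẋ = 0.9579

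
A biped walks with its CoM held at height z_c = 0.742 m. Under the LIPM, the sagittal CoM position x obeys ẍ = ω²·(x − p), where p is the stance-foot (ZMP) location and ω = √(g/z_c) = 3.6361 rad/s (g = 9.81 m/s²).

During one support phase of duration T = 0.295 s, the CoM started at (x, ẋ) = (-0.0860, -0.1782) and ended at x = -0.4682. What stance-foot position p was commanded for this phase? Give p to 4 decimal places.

p = 0.4182

ωT = 3.6361·0.295 = 1.072649; cosh(ωT) = 1.632607, sinh(ωT) = 1.290507
x(T) = p + (x₀−p)·cosh(ωT) + (ẋ₀/ω)·sinh(ωT) ⇒ p·(1 − cosh) = x(T) − x₀·cosh − (ẋ₀/ω)·sinh
numerator   = -0.4682 − (-0.0860)·1.632607 − (-0.1782/3.6361)·1.290507 = -0.264550
denominator = 1 − 1.632607 = -0.632607
p = -0.264550 / -0.632607 = 0.4182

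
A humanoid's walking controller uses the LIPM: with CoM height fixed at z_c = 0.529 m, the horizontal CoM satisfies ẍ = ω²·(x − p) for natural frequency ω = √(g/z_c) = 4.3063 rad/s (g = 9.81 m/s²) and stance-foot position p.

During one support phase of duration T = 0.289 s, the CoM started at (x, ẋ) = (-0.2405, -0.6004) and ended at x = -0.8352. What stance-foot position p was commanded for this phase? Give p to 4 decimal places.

p = 0.1833

ωT = 4.3063·0.289 = 1.244521; cosh(ωT) = 1.879675, sinh(ωT) = 1.591596
x(T) = p + (x₀−p)·cosh(ωT) + (ẋ₀/ω)·sinh(ωT) ⇒ p·(1 − cosh) = x(T) − x₀·cosh − (ẋ₀/ω)·sinh
numerator   = -0.8352 − (-0.2405)·1.879675 − (-0.6004/4.3063)·1.591596 = -0.161232
denominator = 1 − 1.879675 = -0.879675
p = -0.161232 / -0.879675 = 0.1833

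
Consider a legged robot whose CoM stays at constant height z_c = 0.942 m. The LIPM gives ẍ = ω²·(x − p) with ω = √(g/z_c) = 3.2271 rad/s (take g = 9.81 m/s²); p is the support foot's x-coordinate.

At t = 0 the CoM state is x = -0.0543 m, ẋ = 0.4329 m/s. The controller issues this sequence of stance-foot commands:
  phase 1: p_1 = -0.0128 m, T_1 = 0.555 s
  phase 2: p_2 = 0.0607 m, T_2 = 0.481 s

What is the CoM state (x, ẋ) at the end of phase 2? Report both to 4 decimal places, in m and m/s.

phase 1: p=-0.0128, T=0.555, ωT=1.791041, cosh=3.081237, sinh=2.914451; start (x,ẋ)=(-0.054300, 0.432900) → end (x,ẋ)=(0.250288, 0.943551)
phase 2: p=0.0607, T=0.481, ωT=1.552235, cosh=2.466893, sinh=2.255119; start (x,ẋ)=(0.250288, 0.943551) → end (x,ẋ)=(1.187754, 3.707367)

x = 1.1878, ẋ = 3.7074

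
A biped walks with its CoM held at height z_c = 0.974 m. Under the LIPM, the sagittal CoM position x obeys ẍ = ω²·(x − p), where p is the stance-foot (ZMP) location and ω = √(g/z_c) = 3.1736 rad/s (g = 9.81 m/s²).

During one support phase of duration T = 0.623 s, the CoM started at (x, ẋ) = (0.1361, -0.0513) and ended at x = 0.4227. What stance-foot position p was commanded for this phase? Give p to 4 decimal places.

p = 0.0078

ωT = 3.1736·0.623 = 1.977153; cosh(ωT) = 3.680307, sinh(ωT) = 3.541844
x(T) = p + (x₀−p)·cosh(ωT) + (ẋ₀/ω)·sinh(ωT) ⇒ p·(1 − cosh) = x(T) − x₀·cosh − (ẋ₀/ω)·sinh
numerator   = 0.4227 − (0.1361)·3.680307 − (-0.0513/3.1736)·3.541844 = -0.020937
denominator = 1 − 3.680307 = -2.680307
p = -0.020937 / -2.680307 = 0.0078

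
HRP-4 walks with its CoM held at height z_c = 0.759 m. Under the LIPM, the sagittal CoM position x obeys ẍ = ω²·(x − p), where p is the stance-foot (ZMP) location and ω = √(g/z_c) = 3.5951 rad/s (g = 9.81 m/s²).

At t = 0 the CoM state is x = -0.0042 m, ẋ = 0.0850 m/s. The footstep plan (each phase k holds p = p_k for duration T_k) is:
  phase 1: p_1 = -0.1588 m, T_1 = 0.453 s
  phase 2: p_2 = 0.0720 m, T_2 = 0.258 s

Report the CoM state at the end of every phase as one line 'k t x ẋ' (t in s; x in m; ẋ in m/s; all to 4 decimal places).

1 0.4530 0.3083 1.5868
2 0.7110 0.8881 3.2255

phase 1: p=-0.1588, T=0.453, ωT=1.628580, cosh=2.646421, sinh=2.450213; start (x,ẋ)=(-0.004200, 0.085000) → end (x,ẋ)=(0.308268, 1.586780)
phase 2: p=0.0720, T=0.258, ωT=0.927536, cosh=1.461899, sinh=1.066372; start (x,ẋ)=(0.308268, 1.586780) → end (x,ẋ)=(0.888068, 3.225496)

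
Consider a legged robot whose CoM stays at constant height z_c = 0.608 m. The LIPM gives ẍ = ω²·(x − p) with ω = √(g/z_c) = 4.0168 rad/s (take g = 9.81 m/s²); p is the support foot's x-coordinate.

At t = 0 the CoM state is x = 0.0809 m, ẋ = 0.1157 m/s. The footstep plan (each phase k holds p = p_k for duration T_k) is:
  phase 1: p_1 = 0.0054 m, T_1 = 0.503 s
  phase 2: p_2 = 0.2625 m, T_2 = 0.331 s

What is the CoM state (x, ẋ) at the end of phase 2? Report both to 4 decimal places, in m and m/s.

phase 1: p=0.0054, T=0.503, ωT=2.020450, cosh=3.837158, sinh=3.704563; start (x,ẋ)=(0.080900, 0.115700) → end (x,ẋ)=(0.401812, 1.567436)
phase 2: p=0.2625, T=0.331, ωT=1.329561, cosh=2.021988, sinh=1.757395; start (x,ẋ)=(0.401812, 1.567436) → end (x,ẋ)=(1.229957, 4.152753)

x = 1.2300, ẋ = 4.1528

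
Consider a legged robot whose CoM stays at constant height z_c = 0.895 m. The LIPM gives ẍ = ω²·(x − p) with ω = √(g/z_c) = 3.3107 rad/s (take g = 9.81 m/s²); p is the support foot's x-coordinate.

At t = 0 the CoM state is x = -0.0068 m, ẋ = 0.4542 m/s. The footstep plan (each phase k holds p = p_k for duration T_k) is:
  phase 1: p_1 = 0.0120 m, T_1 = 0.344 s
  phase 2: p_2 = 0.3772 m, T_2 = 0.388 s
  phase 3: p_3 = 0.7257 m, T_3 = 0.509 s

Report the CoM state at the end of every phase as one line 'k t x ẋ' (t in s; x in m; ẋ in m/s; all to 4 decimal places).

phase 1: p=0.0120, T=0.344, ωT=1.138881, cosh=1.721724, sinh=1.401547; start (x,ẋ)=(-0.006800, 0.454200) → end (x,ẋ)=(0.171912, 0.694773)
phase 2: p=0.3772, T=0.388, ωT=1.284552, cosh=1.944911, sinh=1.668136; start (x,ẋ)=(0.171912, 0.694773) → end (x,ẋ)=(0.328003, 0.217528)
phase 3: p=0.7257, T=0.509, ωT=1.685146, cosh=2.789329, sinh=2.603911; start (x,ẋ)=(0.328003, 0.217528) → end (x,ẋ)=(-0.212519, -2.821699)

1 0.3440 0.1719 0.6948
2 0.7320 0.3280 0.2175
3 1.2410 -0.2125 -2.8217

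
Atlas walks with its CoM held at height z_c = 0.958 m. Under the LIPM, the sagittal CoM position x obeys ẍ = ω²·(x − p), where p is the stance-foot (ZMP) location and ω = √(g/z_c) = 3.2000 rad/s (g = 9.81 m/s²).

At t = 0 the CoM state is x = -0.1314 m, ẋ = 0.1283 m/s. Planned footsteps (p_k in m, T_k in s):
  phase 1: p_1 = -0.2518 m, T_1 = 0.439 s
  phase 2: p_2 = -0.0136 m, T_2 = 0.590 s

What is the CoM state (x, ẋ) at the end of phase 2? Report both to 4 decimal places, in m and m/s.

phase 1: p=-0.2518, T=0.439, ωT=1.404800, cosh=2.160064, sinh=1.914648; start (x,ẋ)=(-0.131400, 0.128300) → end (x,ẋ)=(0.085037, 1.014812)
phase 2: p=-0.0136, T=0.590, ωT=1.888000, cosh=3.378759, sinh=3.227384; start (x,ẋ)=(0.085037, 1.014812) → end (x,ẋ)=(1.343167, 4.447491)

x = 1.3432, ẋ = 4.4475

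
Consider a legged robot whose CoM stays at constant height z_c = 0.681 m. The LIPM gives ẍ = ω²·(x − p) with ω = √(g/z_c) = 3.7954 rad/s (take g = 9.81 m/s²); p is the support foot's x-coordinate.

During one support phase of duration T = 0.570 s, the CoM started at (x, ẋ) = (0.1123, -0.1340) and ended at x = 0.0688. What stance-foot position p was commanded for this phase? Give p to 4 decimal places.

p = 0.0806

ωT = 3.7954·0.570 = 2.163378; cosh(ωT) = 4.407707, sinh(ωT) = 4.292771
x(T) = p + (x₀−p)·cosh(ωT) + (ẋ₀/ω)·sinh(ωT) ⇒ p·(1 − cosh) = x(T) − x₀·cosh − (ẋ₀/ω)·sinh
numerator   = 0.0688 − (0.1123)·4.407707 − (-0.1340/3.7954)·4.292771 = -0.274625
denominator = 1 − 4.407707 = -3.407707
p = -0.274625 / -3.407707 = 0.0806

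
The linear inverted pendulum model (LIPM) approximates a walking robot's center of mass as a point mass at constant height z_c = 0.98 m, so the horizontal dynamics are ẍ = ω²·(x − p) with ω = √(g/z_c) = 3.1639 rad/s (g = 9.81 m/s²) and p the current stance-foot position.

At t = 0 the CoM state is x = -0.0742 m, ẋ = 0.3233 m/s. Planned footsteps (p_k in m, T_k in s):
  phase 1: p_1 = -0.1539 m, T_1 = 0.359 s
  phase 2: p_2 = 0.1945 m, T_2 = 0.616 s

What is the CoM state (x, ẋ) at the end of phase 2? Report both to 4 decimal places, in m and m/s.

phase 1: p=-0.1539, T=0.359, ωT=1.135840, cosh=1.717470, sinh=1.396318; start (x,ẋ)=(-0.074200, 0.323300) → end (x,ẋ)=(0.125664, 0.907358)
phase 2: p=0.1945, T=0.616, ωT=1.948962, cosh=3.581910, sinh=3.439488; start (x,ẋ)=(0.125664, 0.907358) → end (x,ẋ)=(0.934327, 2.500984)

x = 0.9343, ẋ = 2.5010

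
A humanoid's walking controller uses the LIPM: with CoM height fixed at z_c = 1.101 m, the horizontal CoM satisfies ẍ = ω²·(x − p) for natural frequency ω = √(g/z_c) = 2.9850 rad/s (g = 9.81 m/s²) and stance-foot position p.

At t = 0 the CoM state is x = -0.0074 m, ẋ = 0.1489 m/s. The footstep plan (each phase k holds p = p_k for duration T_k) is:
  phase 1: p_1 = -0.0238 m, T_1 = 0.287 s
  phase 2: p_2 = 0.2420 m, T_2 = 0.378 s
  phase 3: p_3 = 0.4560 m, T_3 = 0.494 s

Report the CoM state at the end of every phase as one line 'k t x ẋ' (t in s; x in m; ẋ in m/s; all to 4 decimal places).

1 0.2870 0.0472 0.2542
2 0.6650 0.0272 -0.3707
3 1.1590 -0.7869 -3.5019

phase 1: p=-0.0238, T=0.287, ωT=0.856695, cosh=1.389963, sinh=0.965400; start (x,ẋ)=(-0.007400, 0.148900) → end (x,ẋ)=(0.047152, 0.254226)
phase 2: p=0.2420, T=0.378, ωT=1.128330, cosh=1.707032, sinh=1.383459; start (x,ẋ)=(0.047152, 0.254226) → end (x,ẋ)=(0.027215, -0.370677)
phase 3: p=0.4560, T=0.494, ωT=1.474590, cosh=2.299058, sinh=2.070186; start (x,ẋ)=(0.027215, -0.370677) → end (x,ẋ)=(-0.786878, -3.501889)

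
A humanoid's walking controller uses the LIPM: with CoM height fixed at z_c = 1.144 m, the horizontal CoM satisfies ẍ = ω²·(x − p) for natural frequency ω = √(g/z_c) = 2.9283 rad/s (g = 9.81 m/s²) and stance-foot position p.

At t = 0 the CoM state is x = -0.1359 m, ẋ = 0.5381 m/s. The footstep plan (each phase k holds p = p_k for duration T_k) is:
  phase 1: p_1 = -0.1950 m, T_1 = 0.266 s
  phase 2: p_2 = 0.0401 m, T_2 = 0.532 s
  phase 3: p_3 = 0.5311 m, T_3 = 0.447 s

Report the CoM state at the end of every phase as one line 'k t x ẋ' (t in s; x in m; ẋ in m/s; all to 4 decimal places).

1 0.2660 0.0410 0.8586
2 0.7980 0.7077 2.1351
3 1.2450 2.1330 5.1279

phase 1: p=-0.1950, T=0.266, ωT=0.778928, cosh=1.319016, sinh=0.860118; start (x,ẋ)=(-0.135900, 0.538100) → end (x,ẋ)=(0.041008, 0.858617)
phase 2: p=0.0401, T=0.532, ωT=1.557856, cosh=2.479607, sinh=2.269020; start (x,ẋ)=(0.041008, 0.858617) → end (x,ẋ)=(0.707658, 2.135065)
phase 3: p=0.5311, T=0.447, ωT=1.308950, cosh=1.986194, sinh=1.716091; start (x,ẋ)=(0.707658, 2.135065) → end (x,ẋ)=(2.133005, 5.127900)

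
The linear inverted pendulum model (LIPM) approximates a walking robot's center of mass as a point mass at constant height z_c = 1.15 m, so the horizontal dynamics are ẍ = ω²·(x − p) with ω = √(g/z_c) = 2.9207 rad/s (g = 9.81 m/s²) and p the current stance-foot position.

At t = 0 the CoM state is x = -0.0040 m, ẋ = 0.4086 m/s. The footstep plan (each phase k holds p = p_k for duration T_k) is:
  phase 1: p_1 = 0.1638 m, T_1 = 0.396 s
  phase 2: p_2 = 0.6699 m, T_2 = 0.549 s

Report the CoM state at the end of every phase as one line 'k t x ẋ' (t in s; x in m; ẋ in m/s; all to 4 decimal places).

phase 1: p=0.1638, T=0.396, ωT=1.156597, cosh=1.746826, sinh=1.432271; start (x,ẋ)=(-0.004000, 0.408600) → end (x,ẋ)=(0.071054, 0.011806)
phase 2: p=0.6699, T=0.549, ωT=1.603464, cosh=2.585710, sinh=2.384511; start (x,ẋ)=(0.071054, 0.011806) → end (x,ẋ)=(-0.868902, -4.140098)

1 0.3960 0.0711 0.0118
2 0.9450 -0.8689 -4.1401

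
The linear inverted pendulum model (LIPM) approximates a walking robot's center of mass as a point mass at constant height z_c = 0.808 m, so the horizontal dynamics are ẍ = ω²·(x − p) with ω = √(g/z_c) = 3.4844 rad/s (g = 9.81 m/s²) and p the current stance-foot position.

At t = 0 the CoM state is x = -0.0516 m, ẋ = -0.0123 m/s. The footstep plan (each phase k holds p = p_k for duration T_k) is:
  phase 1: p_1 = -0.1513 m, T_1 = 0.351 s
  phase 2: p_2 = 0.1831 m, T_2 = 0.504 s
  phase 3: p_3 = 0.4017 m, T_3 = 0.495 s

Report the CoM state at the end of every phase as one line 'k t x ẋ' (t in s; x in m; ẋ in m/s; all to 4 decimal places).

1 0.3510 0.0273 0.5163
2 0.8550 0.1346 0.0141
3 1.3500 -0.3603 -2.4869

phase 1: p=-0.1513, T=0.351, ωT=1.223024, cosh=1.845893, sinh=1.551554; start (x,ẋ)=(-0.051600, -0.012300) → end (x,ẋ)=(0.027259, 0.516297)
phase 2: p=0.1831, T=0.504, ωT=1.756138, cosh=2.981371, sinh=2.808660; start (x,ẋ)=(0.027259, 0.516297) → end (x,ẋ)=(0.134649, 0.014132)
phase 3: p=0.4017, T=0.495, ωT=1.724778, cosh=2.894744, sinh=2.716531; start (x,ẋ)=(0.134649, 0.014132) → end (x,ẋ)=(-0.360327, -2.486859)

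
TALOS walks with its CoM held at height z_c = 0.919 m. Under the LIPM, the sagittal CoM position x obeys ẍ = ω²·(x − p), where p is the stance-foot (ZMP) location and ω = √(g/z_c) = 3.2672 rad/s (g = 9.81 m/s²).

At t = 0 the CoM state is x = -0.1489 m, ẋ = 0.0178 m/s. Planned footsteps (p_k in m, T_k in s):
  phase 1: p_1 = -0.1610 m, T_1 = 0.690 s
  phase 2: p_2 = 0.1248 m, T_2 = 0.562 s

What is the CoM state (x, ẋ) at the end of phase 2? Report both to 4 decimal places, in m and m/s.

x = -0.2698, ẋ = -1.1408

phase 1: p=-0.1610, T=0.690, ωT=2.254368, cosh=4.817104, sinh=4.712165; start (x,ẋ)=(-0.148900, 0.017800) → end (x,ẋ)=(-0.077041, 0.272031)
phase 2: p=0.1248, T=0.562, ωT=1.836166, cosh=3.215937, sinh=3.056509; start (x,ẋ)=(-0.077041, 0.272031) → end (x,ẋ)=(-0.269818, -1.140793)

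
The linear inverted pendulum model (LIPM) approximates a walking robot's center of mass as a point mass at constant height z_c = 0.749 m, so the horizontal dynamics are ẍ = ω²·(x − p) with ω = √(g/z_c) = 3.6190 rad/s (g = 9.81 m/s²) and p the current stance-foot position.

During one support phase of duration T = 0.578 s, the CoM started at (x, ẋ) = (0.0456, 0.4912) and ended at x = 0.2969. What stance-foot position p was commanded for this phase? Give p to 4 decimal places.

ωT = 3.6190·0.578 = 2.091782; cosh(ωT) = 4.111401, sinh(ωT) = 3.987934
x(T) = p + (x₀−p)·cosh(ωT) + (ẋ₀/ω)·sinh(ωT) ⇒ p·(1 − cosh) = x(T) − x₀·cosh − (ẋ₀/ω)·sinh
numerator   = 0.2969 − (0.0456)·4.111401 − (0.4912/3.6190)·3.987934 = -0.431855
denominator = 1 − 4.111401 = -3.111401
p = -0.431855 / -3.111401 = 0.1388

p = 0.1388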